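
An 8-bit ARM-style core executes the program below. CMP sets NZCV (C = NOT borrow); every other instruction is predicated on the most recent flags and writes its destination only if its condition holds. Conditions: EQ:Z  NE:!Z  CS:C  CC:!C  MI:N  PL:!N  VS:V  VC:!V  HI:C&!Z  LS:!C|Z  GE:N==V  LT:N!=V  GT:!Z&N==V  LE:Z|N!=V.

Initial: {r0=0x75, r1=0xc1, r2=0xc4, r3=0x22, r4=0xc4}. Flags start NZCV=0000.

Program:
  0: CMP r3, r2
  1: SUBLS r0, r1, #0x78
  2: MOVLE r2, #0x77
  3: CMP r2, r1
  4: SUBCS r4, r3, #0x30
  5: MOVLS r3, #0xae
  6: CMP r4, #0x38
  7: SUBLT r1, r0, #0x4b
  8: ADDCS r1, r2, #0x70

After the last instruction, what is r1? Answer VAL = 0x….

[0] flags=0000 → (cmp)
[1] flags=0000 LS?T → r0=0x49
[2] flags=0000 LE?F → skip
[3] flags=0010 → (cmp)
[4] flags=0010 CS?T → r4=0xf2
[5] flags=0010 LS?F → skip
[6] flags=1010 → (cmp)
[7] flags=1010 LT?T → r1=0xfe
[8] flags=1010 CS?T → r1=0x34

VAL = 0x34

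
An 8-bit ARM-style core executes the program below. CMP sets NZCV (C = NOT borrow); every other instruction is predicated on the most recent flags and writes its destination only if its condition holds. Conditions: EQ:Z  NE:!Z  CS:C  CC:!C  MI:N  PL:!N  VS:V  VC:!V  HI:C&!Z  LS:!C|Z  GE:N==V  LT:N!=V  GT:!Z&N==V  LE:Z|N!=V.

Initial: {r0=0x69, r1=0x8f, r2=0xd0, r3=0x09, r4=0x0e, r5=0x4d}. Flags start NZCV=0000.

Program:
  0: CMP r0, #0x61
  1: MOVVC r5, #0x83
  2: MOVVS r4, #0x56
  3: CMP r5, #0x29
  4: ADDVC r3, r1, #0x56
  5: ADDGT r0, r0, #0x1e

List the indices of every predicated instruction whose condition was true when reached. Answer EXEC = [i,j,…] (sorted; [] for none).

0: ✓ CMP  NZCV=0010
1: ✓ MOVVC  r5←0x83
2: · MOVVS
3: ✓ CMP  NZCV=0011
4: · ADDVC
5: · ADDGT

EXEC = [1]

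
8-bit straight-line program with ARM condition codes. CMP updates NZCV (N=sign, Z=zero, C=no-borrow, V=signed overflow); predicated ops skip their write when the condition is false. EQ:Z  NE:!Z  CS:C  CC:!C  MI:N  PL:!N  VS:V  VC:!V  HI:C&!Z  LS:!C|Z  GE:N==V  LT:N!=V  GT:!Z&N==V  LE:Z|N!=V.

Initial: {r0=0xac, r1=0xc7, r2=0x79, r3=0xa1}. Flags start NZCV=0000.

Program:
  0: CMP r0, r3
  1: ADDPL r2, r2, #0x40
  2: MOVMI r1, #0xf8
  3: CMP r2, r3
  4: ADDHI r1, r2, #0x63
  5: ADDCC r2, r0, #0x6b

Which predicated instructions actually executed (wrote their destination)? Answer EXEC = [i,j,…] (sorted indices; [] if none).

EXEC = [1,4]

0: ✓ CMP  NZCV=0010
1: ✓ ADDPL  r2←0xb9
2: · MOVMI
3: ✓ CMP  NZCV=0010
4: ✓ ADDHI  r1←0x1c
5: · ADDCC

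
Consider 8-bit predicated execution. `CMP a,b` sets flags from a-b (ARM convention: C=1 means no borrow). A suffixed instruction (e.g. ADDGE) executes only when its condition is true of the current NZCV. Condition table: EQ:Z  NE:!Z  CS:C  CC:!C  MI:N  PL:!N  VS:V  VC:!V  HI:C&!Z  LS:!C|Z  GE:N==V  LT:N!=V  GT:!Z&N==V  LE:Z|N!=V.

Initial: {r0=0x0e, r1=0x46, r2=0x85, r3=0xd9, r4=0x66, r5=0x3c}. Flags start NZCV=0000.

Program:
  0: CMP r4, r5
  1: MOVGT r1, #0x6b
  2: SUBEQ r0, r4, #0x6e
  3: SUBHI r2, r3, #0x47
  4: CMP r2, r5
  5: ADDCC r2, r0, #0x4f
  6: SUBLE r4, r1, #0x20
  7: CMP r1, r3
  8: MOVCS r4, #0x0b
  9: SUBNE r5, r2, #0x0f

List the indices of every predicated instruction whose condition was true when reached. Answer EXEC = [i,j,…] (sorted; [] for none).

EXEC = [1,3,6,9]

0: ✓ CMP  NZCV=0010
1: ✓ MOVGT  r1←0x6b
2: · SUBEQ
3: ✓ SUBHI  r2←0x92
4: ✓ CMP  NZCV=0011
5: · ADDCC
6: ✓ SUBLE  r4←0x4b
7: ✓ CMP  NZCV=1001
8: · MOVCS
9: ✓ SUBNE  r5←0x83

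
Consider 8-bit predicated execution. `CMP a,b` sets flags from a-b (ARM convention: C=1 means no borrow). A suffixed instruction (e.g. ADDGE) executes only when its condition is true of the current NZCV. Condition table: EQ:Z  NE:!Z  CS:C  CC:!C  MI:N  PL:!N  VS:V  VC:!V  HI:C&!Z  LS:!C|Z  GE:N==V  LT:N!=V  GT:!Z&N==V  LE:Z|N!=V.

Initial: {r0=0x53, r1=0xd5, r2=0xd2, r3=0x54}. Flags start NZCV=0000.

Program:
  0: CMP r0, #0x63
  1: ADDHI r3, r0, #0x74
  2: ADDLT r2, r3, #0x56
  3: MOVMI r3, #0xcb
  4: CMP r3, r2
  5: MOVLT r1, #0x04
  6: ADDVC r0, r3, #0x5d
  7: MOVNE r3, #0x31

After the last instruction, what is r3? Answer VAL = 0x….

VAL = 0x31

0: ✓ CMP  NZCV=1000
1: · ADDHI
2: ✓ ADDLT  r2←0xaa
3: ✓ MOVMI  r3←0xcb
4: ✓ CMP  NZCV=0010
5: · MOVLT
6: ✓ ADDVC  r0←0x28
7: ✓ MOVNE  r3←0x31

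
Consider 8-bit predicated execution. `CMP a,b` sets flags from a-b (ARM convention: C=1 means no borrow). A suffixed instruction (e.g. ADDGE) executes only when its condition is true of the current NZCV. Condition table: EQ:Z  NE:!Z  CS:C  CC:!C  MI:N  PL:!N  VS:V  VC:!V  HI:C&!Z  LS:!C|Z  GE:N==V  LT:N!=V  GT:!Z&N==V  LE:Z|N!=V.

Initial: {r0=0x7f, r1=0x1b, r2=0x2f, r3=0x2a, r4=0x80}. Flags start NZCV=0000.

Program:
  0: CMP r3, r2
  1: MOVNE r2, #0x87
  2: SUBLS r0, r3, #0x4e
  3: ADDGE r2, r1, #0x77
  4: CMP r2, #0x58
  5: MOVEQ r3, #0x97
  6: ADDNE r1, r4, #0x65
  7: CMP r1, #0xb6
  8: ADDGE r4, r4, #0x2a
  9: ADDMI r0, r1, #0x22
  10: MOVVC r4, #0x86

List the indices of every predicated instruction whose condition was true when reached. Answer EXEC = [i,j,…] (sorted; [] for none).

[0] flags=1000 → (cmp)
[1] flags=1000 NE?T → r2=0x87
[2] flags=1000 LS?T → r0=0xdc
[3] flags=1000 GE?F → skip
[4] flags=0011 → (cmp)
[5] flags=0011 EQ?F → skip
[6] flags=0011 NE?T → r1=0xe5
[7] flags=0010 → (cmp)
[8] flags=0010 GE?T → r4=0xaa
[9] flags=0010 MI?F → skip
[10] flags=0010 VC?T → r4=0x86

EXEC = [1,2,6,8,10]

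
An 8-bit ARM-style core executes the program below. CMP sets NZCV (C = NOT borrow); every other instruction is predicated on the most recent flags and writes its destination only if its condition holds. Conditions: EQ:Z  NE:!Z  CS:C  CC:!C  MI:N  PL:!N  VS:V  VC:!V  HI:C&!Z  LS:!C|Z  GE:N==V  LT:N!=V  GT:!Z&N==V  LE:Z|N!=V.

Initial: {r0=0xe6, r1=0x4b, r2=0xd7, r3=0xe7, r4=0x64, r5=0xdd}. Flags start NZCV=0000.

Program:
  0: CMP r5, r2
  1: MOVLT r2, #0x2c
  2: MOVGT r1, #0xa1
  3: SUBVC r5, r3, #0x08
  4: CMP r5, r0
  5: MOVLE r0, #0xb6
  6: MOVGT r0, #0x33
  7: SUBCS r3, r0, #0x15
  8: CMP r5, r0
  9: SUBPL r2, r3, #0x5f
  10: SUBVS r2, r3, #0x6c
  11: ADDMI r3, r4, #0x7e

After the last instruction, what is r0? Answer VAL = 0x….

[0] flags=0010 → (cmp)
[1] flags=0010 LT?F → skip
[2] flags=0010 GT?T → r1=0xa1
[3] flags=0010 VC?T → r5=0xdf
[4] flags=1000 → (cmp)
[5] flags=1000 LE?T → r0=0xb6
[6] flags=1000 GT?F → skip
[7] flags=1000 CS?F → skip
[8] flags=0010 → (cmp)
[9] flags=0010 PL?T → r2=0x88
[10] flags=0010 VS?F → skip
[11] flags=0010 MI?F → skip

VAL = 0xb6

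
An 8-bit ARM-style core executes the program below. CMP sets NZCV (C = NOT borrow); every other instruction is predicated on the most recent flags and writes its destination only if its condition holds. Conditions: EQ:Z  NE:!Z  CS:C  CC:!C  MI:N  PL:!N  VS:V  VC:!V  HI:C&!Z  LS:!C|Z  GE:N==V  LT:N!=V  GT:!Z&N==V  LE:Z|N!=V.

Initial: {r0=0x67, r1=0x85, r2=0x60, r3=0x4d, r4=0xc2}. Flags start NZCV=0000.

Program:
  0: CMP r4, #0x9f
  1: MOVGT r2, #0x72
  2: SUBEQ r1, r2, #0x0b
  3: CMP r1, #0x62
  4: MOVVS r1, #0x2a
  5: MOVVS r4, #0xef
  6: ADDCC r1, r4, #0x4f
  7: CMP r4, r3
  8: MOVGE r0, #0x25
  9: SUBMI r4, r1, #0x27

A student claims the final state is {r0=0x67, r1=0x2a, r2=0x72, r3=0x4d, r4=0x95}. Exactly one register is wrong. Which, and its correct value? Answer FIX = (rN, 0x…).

FIX = (r4, 0x03)

[0] flags=0010 → (cmp)
[1] flags=0010 GT?T → r2=0x72
[2] flags=0010 EQ?F → skip
[3] flags=0011 → (cmp)
[4] flags=0011 VS?T → r1=0x2a
[5] flags=0011 VS?T → r4=0xef
[6] flags=0011 CC?F → skip
[7] flags=1010 → (cmp)
[8] flags=1010 GE?F → skip
[9] flags=1010 MI?T → r4=0x03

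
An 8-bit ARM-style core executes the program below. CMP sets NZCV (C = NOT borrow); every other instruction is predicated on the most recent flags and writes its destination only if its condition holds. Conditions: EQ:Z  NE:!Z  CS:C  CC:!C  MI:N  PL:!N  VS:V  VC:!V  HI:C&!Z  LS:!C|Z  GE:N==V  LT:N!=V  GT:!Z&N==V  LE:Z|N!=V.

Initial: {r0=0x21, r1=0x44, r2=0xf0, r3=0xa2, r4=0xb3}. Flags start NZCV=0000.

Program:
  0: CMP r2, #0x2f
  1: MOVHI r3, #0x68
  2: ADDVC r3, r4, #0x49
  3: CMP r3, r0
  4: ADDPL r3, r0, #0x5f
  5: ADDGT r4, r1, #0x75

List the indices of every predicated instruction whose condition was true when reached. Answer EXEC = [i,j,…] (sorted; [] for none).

0: ✓ CMP  NZCV=1010
1: ✓ MOVHI  r3←0x68
2: ✓ ADDVC  r3←0xfc
3: ✓ CMP  NZCV=1010
4: · ADDPL
5: · ADDGT

EXEC = [1,2]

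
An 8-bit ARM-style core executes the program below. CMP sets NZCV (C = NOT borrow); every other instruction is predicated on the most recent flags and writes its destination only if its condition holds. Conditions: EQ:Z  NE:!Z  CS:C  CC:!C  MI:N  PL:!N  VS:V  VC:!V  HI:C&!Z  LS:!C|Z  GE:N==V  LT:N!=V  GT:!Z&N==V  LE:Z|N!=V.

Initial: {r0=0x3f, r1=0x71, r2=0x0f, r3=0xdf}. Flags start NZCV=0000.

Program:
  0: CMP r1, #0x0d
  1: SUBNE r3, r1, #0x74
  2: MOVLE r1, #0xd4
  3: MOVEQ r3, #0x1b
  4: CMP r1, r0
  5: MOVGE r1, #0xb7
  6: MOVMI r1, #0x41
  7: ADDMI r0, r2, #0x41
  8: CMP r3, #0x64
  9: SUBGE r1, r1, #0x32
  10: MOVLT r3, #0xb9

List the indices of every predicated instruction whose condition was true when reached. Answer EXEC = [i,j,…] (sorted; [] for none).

EXEC = [1,5,10]

0: ✓ CMP  NZCV=0010
1: ✓ SUBNE  r3←0xfd
2: · MOVLE
3: · MOVEQ
4: ✓ CMP  NZCV=0010
5: ✓ MOVGE  r1←0xb7
6: · MOVMI
7: · ADDMI
8: ✓ CMP  NZCV=1010
9: · SUBGE
10: ✓ MOVLT  r3←0xb9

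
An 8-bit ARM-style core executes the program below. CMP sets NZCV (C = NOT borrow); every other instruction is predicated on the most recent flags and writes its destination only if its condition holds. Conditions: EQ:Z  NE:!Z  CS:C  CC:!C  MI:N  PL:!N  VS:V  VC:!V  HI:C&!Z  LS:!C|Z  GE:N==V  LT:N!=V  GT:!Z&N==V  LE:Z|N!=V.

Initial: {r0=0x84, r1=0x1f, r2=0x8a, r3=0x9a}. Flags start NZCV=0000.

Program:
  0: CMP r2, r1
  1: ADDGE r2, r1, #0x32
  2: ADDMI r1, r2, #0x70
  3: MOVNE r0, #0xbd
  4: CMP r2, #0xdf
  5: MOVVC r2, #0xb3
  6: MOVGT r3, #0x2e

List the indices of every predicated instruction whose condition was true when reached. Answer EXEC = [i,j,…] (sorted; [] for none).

0: ✓ CMP  NZCV=0011
1: · ADDGE
2: · ADDMI
3: ✓ MOVNE  r0←0xbd
4: ✓ CMP  NZCV=1000
5: ✓ MOVVC  r2←0xb3
6: · MOVGT

EXEC = [3,5]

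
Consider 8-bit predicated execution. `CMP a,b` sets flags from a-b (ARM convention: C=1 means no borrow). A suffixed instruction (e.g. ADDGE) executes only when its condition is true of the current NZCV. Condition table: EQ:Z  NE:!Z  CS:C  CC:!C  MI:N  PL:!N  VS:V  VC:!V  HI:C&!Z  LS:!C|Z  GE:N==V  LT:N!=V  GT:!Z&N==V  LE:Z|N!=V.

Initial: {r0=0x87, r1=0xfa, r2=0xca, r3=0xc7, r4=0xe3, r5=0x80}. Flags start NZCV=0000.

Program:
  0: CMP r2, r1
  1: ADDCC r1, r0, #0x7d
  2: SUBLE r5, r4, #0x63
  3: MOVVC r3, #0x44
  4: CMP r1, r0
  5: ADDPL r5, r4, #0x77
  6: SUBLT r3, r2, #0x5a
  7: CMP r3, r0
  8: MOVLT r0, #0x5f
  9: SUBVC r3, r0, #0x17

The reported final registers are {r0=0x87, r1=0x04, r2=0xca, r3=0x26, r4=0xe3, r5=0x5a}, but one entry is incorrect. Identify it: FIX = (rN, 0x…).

FIX = (r3, 0x44)

[0] flags=1000 → (cmp)
[1] flags=1000 CC?T → r1=0x04
[2] flags=1000 LE?T → r5=0x80
[3] flags=1000 VC?T → r3=0x44
[4] flags=0000 → (cmp)
[5] flags=0000 PL?T → r5=0x5a
[6] flags=0000 LT?F → skip
[7] flags=1001 → (cmp)
[8] flags=1001 LT?F → skip
[9] flags=1001 VC?F → skip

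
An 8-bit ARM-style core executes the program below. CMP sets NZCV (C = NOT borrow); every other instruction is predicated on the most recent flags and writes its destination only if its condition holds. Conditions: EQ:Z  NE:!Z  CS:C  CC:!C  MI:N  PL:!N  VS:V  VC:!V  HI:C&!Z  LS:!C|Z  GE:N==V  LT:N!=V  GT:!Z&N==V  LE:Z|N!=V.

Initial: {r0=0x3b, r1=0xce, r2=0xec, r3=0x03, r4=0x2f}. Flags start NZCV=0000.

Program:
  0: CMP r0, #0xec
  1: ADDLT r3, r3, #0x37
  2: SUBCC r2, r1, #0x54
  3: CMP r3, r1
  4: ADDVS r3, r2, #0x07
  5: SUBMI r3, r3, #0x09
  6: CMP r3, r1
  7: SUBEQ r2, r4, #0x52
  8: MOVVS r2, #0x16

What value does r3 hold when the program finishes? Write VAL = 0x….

[0] flags=0000 → (cmp)
[1] flags=0000 LT?F → skip
[2] flags=0000 CC?T → r2=0x7a
[3] flags=0000 → (cmp)
[4] flags=0000 VS?F → skip
[5] flags=0000 MI?F → skip
[6] flags=0000 → (cmp)
[7] flags=0000 EQ?F → skip
[8] flags=0000 VS?F → skip

VAL = 0x03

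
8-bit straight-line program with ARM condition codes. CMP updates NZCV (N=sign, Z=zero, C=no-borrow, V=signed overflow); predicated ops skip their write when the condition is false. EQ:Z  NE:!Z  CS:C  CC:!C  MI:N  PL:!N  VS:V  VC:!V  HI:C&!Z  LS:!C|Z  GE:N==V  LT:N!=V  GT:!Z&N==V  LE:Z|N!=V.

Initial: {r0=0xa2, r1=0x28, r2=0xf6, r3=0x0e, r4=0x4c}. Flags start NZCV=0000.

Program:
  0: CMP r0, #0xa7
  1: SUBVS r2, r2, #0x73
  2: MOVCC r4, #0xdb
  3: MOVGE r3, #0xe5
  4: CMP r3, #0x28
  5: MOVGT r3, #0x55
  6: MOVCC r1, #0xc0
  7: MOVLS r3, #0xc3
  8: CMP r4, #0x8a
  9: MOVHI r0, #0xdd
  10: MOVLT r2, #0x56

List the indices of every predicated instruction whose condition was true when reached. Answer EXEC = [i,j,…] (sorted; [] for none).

EXEC = [2,6,7,9]

[0] flags=1000 → (cmp)
[1] flags=1000 VS?F → skip
[2] flags=1000 CC?T → r4=0xdb
[3] flags=1000 GE?F → skip
[4] flags=1000 → (cmp)
[5] flags=1000 GT?F → skip
[6] flags=1000 CC?T → r1=0xc0
[7] flags=1000 LS?T → r3=0xc3
[8] flags=0010 → (cmp)
[9] flags=0010 HI?T → r0=0xdd
[10] flags=0010 LT?F → skip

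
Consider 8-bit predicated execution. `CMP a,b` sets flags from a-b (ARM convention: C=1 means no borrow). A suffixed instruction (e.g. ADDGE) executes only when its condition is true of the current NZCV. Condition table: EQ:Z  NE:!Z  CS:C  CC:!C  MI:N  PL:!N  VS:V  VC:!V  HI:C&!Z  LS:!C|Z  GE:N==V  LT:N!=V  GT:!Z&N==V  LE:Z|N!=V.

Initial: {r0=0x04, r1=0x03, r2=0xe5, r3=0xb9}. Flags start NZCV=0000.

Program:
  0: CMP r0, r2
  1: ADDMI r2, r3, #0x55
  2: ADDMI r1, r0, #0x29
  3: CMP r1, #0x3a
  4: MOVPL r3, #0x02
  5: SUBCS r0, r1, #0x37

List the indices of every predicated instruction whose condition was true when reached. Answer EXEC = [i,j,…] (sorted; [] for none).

EXEC = []

[0] flags=0000 → (cmp)
[1] flags=0000 MI?F → skip
[2] flags=0000 MI?F → skip
[3] flags=1000 → (cmp)
[4] flags=1000 PL?F → skip
[5] flags=1000 CS?F → skip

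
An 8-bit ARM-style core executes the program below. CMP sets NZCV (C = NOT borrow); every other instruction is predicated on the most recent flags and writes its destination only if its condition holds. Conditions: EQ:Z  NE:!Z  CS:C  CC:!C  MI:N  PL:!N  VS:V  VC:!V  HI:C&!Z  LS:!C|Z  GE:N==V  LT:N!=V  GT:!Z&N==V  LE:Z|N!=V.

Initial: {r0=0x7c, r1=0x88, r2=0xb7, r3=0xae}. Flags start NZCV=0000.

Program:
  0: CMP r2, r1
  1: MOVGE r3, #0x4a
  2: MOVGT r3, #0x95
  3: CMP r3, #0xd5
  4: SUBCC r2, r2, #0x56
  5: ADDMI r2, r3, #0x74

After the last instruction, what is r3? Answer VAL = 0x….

[0] flags=0010 → (cmp)
[1] flags=0010 GE?T → r3=0x4a
[2] flags=0010 GT?T → r3=0x95
[3] flags=1000 → (cmp)
[4] flags=1000 CC?T → r2=0x61
[5] flags=1000 MI?T → r2=0x09

VAL = 0x95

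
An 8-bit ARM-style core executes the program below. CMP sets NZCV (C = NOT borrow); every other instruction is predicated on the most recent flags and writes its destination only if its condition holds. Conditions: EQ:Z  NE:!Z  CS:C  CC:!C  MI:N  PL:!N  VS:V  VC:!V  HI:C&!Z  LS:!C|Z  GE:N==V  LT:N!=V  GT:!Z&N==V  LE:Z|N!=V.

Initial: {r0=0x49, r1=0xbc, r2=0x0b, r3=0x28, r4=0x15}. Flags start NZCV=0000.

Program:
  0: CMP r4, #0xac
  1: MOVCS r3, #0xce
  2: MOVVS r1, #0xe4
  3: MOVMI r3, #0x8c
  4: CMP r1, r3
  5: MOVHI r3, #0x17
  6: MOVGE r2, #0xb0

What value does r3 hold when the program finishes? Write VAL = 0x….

VAL = 0x17

[0] flags=0000 → (cmp)
[1] flags=0000 CS?F → skip
[2] flags=0000 VS?F → skip
[3] flags=0000 MI?F → skip
[4] flags=1010 → (cmp)
[5] flags=1010 HI?T → r3=0x17
[6] flags=1010 GE?F → skip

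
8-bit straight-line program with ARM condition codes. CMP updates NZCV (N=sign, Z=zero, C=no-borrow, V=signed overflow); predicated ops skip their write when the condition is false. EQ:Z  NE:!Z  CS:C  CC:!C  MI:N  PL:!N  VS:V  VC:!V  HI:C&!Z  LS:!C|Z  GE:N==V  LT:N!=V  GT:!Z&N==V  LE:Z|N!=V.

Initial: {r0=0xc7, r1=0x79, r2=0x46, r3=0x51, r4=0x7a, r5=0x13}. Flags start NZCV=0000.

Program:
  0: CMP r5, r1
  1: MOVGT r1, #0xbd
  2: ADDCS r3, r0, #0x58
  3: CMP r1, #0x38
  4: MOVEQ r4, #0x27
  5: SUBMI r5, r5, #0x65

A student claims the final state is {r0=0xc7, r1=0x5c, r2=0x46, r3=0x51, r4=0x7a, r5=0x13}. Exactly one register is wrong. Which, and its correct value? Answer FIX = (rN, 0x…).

FIX = (r1, 0x79)

[0] flags=1000 → (cmp)
[1] flags=1000 GT?F → skip
[2] flags=1000 CS?F → skip
[3] flags=0010 → (cmp)
[4] flags=0010 EQ?F → skip
[5] flags=0010 MI?F → skip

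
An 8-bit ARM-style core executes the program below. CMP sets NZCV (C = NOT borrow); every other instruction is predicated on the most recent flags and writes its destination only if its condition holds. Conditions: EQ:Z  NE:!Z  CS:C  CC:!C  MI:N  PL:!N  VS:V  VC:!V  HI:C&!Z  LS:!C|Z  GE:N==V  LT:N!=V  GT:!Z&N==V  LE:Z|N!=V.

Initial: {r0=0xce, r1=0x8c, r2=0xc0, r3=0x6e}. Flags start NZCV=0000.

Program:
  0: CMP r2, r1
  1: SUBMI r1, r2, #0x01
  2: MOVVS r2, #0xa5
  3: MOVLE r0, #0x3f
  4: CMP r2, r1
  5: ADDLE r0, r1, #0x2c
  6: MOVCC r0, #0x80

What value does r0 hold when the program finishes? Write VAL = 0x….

0: ✓ CMP  NZCV=0010
1: · SUBMI
2: · MOVVS
3: · MOVLE
4: ✓ CMP  NZCV=0010
5: · ADDLE
6: · MOVCC

VAL = 0xce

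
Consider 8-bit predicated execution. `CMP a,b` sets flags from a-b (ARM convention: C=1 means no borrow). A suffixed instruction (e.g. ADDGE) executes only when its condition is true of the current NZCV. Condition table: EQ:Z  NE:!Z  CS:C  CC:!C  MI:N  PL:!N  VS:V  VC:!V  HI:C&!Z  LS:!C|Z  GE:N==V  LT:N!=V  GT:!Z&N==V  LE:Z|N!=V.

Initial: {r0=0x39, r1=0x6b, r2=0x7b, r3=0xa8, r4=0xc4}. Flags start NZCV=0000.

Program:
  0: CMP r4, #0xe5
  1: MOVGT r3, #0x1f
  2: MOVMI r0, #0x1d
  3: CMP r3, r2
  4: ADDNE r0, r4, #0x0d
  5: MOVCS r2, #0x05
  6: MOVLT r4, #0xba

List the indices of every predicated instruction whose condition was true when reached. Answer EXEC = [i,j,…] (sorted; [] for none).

EXEC = [2,4,5,6]

0: ✓ CMP  NZCV=1000
1: · MOVGT
2: ✓ MOVMI  r0←0x1d
3: ✓ CMP  NZCV=0011
4: ✓ ADDNE  r0←0xd1
5: ✓ MOVCS  r2←0x05
6: ✓ MOVLT  r4←0xba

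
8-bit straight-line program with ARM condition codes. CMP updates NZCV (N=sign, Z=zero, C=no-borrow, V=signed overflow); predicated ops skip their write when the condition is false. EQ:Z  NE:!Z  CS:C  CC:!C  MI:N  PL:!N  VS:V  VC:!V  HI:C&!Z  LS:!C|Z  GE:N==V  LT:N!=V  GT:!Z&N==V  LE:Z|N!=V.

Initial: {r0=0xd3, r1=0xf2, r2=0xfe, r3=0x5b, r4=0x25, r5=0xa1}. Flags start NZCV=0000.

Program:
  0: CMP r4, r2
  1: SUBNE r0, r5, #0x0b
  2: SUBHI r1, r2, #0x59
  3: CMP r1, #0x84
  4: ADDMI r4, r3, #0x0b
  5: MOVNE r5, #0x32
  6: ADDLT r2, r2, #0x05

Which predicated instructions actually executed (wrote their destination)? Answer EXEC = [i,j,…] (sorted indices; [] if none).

EXEC = [1,5]

0: ✓ CMP  NZCV=0000
1: ✓ SUBNE  r0←0x96
2: · SUBHI
3: ✓ CMP  NZCV=0010
4: · ADDMI
5: ✓ MOVNE  r5←0x32
6: · ADDLT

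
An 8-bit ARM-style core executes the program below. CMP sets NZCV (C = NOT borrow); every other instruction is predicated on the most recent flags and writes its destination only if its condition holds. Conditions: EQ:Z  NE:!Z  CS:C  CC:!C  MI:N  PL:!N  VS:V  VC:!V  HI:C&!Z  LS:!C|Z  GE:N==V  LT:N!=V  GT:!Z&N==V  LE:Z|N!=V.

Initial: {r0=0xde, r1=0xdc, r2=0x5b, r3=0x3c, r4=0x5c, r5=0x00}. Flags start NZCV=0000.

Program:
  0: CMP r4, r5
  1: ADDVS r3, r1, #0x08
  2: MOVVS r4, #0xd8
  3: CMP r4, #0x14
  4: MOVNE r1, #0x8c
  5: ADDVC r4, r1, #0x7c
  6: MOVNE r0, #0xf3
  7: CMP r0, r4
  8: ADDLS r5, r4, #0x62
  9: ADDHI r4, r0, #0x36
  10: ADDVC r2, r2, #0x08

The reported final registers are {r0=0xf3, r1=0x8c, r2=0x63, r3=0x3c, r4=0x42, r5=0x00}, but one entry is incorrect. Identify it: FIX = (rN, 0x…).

FIX = (r4, 0x29)

[0] flags=0010 → (cmp)
[1] flags=0010 VS?F → skip
[2] flags=0010 VS?F → skip
[3] flags=0010 → (cmp)
[4] flags=0010 NE?T → r1=0x8c
[5] flags=0010 VC?T → r4=0x08
[6] flags=0010 NE?T → r0=0xf3
[7] flags=1010 → (cmp)
[8] flags=1010 LS?F → skip
[9] flags=1010 HI?T → r4=0x29
[10] flags=1010 VC?T → r2=0x63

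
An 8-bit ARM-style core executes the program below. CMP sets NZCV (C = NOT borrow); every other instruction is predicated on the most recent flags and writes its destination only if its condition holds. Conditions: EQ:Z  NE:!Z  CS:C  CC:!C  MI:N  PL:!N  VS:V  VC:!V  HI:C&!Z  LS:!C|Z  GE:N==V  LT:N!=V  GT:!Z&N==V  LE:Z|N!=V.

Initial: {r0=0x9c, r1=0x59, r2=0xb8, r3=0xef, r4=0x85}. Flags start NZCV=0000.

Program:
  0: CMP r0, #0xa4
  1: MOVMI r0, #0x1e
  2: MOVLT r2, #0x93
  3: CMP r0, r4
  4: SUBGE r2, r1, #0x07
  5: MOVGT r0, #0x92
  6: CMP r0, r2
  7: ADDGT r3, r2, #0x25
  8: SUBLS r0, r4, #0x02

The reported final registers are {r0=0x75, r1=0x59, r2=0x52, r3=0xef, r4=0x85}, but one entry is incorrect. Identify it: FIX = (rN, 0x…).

FIX = (r0, 0x92)

[0] flags=1000 → (cmp)
[1] flags=1000 MI?T → r0=0x1e
[2] flags=1000 LT?T → r2=0x93
[3] flags=1001 → (cmp)
[4] flags=1001 GE?T → r2=0x52
[5] flags=1001 GT?T → r0=0x92
[6] flags=0011 → (cmp)
[7] flags=0011 GT?F → skip
[8] flags=0011 LS?F → skip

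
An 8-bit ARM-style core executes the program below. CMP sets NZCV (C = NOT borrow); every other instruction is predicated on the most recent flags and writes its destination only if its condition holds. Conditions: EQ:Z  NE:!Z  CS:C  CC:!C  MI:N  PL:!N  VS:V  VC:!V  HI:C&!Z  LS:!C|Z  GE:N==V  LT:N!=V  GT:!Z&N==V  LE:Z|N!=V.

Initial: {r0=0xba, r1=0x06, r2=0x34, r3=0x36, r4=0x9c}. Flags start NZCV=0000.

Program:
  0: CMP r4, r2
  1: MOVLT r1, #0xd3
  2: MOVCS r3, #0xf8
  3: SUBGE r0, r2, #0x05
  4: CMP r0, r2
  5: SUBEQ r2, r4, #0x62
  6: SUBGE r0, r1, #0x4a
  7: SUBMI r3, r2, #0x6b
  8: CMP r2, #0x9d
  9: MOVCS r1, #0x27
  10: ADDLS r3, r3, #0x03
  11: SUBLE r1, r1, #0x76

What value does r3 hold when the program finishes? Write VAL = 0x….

VAL = 0xcc

[0] flags=0011 → (cmp)
[1] flags=0011 LT?T → r1=0xd3
[2] flags=0011 CS?T → r3=0xf8
[3] flags=0011 GE?F → skip
[4] flags=1010 → (cmp)
[5] flags=1010 EQ?F → skip
[6] flags=1010 GE?F → skip
[7] flags=1010 MI?T → r3=0xc9
[8] flags=1001 → (cmp)
[9] flags=1001 CS?F → skip
[10] flags=1001 LS?T → r3=0xcc
[11] flags=1001 LE?F → skip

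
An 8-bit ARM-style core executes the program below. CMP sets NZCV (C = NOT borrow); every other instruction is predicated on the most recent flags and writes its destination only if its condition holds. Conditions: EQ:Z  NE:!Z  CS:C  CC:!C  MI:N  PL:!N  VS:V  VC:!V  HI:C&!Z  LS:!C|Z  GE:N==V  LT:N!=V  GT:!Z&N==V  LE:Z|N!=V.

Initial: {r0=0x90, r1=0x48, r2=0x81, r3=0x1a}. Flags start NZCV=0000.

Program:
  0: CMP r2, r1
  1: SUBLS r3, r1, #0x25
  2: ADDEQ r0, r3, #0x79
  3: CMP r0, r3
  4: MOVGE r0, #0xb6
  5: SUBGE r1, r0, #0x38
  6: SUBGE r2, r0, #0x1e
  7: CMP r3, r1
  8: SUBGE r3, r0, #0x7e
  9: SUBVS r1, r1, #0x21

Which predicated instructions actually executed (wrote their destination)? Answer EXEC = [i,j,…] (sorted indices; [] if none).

EXEC = []

[0] flags=0011 → (cmp)
[1] flags=0011 LS?F → skip
[2] flags=0011 EQ?F → skip
[3] flags=0011 → (cmp)
[4] flags=0011 GE?F → skip
[5] flags=0011 GE?F → skip
[6] flags=0011 GE?F → skip
[7] flags=1000 → (cmp)
[8] flags=1000 GE?F → skip
[9] flags=1000 VS?F → skip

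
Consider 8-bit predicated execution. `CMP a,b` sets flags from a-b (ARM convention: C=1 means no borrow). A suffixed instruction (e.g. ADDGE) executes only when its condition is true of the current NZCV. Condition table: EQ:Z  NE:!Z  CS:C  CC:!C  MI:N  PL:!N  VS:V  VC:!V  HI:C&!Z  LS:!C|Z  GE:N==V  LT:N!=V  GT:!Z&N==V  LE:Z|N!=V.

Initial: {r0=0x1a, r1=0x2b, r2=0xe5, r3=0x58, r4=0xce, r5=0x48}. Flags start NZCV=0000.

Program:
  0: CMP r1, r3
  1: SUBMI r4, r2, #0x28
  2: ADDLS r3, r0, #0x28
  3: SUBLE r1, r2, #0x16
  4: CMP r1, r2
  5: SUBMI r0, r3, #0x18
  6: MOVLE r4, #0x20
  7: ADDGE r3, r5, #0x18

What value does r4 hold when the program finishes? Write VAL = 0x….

VAL = 0x20

[0] flags=1000 → (cmp)
[1] flags=1000 MI?T → r4=0xbd
[2] flags=1000 LS?T → r3=0x42
[3] flags=1000 LE?T → r1=0xcf
[4] flags=1000 → (cmp)
[5] flags=1000 MI?T → r0=0x2a
[6] flags=1000 LE?T → r4=0x20
[7] flags=1000 GE?F → skip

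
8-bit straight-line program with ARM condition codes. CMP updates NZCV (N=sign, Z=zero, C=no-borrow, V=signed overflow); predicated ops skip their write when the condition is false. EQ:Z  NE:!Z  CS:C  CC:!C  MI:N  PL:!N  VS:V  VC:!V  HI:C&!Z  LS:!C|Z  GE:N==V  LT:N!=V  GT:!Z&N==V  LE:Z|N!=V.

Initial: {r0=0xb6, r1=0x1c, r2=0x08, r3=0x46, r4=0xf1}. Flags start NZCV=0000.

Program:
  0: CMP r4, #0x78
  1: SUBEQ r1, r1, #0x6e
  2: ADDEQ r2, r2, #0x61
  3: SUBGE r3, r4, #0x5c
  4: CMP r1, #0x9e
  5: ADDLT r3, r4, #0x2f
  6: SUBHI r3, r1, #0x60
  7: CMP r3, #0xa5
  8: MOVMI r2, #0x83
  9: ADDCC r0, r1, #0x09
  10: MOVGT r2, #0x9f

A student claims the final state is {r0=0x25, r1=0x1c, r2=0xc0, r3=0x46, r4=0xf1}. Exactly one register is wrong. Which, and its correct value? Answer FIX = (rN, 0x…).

FIX = (r2, 0x9f)

0: ✓ CMP  NZCV=0011
1: · SUBEQ
2: · ADDEQ
3: · SUBGE
4: ✓ CMP  NZCV=0000
5: · ADDLT
6: · SUBHI
7: ✓ CMP  NZCV=1001
8: ✓ MOVMI  r2←0x83
9: ✓ ADDCC  r0←0x25
10: ✓ MOVGT  r2←0x9f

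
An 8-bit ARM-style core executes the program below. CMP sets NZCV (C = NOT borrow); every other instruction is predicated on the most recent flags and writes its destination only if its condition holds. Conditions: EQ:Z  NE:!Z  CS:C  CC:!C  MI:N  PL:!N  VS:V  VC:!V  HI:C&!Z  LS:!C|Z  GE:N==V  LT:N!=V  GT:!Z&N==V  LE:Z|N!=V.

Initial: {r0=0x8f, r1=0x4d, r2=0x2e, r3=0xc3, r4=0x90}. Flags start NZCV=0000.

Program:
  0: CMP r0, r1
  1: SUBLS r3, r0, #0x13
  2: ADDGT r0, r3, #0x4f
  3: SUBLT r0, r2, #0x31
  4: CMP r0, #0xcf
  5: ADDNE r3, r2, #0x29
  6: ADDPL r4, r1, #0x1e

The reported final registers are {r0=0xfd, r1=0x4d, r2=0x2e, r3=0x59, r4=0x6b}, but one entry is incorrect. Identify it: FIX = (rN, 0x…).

[0] flags=0011 → (cmp)
[1] flags=0011 LS?F → skip
[2] flags=0011 GT?F → skip
[3] flags=0011 LT?T → r0=0xfd
[4] flags=0010 → (cmp)
[5] flags=0010 NE?T → r3=0x57
[6] flags=0010 PL?T → r4=0x6b

FIX = (r3, 0x57)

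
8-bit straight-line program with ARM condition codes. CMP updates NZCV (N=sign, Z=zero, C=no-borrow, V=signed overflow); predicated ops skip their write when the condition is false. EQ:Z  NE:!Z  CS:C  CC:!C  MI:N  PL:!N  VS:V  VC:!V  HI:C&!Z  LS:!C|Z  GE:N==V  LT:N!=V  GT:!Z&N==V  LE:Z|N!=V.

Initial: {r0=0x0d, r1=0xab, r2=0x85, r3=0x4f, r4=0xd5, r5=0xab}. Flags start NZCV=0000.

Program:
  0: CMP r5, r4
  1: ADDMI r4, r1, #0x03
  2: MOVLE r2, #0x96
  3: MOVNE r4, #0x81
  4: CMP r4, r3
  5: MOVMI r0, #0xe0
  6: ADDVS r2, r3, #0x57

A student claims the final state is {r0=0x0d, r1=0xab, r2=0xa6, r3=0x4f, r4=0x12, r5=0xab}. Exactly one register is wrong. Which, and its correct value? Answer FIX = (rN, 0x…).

FIX = (r4, 0x81)

0: ✓ CMP  NZCV=1000
1: ✓ ADDMI  r4←0xae
2: ✓ MOVLE  r2←0x96
3: ✓ MOVNE  r4←0x81
4: ✓ CMP  NZCV=0011
5: · MOVMI
6: ✓ ADDVS  r2←0xa6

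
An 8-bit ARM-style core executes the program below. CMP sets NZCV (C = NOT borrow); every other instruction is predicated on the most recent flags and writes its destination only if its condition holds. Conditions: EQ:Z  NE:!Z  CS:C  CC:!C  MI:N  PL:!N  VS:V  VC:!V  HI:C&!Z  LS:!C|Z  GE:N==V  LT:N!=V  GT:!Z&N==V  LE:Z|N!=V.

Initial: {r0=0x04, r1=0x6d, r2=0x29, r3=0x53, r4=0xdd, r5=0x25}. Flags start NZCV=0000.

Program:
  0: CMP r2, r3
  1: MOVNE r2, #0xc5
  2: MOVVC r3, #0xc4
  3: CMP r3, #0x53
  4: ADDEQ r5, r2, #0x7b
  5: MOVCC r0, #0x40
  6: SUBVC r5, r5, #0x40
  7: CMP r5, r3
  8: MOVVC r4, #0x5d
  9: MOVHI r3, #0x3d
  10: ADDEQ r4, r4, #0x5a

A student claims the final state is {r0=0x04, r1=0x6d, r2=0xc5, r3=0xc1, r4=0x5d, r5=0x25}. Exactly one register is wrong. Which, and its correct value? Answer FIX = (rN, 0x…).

0: ✓ CMP  NZCV=1000
1: ✓ MOVNE  r2←0xc5
2: ✓ MOVVC  r3←0xc4
3: ✓ CMP  NZCV=0011
4: · ADDEQ
5: · MOVCC
6: · SUBVC
7: ✓ CMP  NZCV=0000
8: ✓ MOVVC  r4←0x5d
9: · MOVHI
10: · ADDEQ

FIX = (r3, 0xc4)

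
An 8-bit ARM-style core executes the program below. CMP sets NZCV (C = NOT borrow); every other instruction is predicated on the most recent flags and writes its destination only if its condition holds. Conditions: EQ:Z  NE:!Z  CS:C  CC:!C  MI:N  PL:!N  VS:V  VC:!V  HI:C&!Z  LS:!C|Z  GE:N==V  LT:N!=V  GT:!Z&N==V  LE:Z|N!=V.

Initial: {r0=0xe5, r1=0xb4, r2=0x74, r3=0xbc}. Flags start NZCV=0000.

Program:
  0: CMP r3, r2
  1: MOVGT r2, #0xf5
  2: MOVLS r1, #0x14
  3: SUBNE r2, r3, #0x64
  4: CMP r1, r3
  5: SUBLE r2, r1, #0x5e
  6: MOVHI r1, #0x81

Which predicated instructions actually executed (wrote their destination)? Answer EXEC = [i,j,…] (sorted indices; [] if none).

0: ✓ CMP  NZCV=0011
1: · MOVGT
2: · MOVLS
3: ✓ SUBNE  r2←0x58
4: ✓ CMP  NZCV=1000
5: ✓ SUBLE  r2←0x56
6: · MOVHI

EXEC = [3,5]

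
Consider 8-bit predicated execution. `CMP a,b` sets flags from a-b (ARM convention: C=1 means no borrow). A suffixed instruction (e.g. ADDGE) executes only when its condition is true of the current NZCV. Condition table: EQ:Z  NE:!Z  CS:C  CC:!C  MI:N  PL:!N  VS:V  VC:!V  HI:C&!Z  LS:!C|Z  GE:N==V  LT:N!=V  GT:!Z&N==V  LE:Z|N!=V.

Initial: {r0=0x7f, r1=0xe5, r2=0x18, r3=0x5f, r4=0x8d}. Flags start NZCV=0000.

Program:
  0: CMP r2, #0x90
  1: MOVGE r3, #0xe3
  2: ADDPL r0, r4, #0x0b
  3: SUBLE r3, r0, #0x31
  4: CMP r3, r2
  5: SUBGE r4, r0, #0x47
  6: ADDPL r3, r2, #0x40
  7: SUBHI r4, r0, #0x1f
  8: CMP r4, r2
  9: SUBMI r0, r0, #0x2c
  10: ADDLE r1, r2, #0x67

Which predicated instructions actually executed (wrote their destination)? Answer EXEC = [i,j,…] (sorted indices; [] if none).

EXEC = [1,7]

0: ✓ CMP  NZCV=1001
1: ✓ MOVGE  r3←0xe3
2: · ADDPL
3: · SUBLE
4: ✓ CMP  NZCV=1010
5: · SUBGE
6: · ADDPL
7: ✓ SUBHI  r4←0x60
8: ✓ CMP  NZCV=0010
9: · SUBMI
10: · ADDLE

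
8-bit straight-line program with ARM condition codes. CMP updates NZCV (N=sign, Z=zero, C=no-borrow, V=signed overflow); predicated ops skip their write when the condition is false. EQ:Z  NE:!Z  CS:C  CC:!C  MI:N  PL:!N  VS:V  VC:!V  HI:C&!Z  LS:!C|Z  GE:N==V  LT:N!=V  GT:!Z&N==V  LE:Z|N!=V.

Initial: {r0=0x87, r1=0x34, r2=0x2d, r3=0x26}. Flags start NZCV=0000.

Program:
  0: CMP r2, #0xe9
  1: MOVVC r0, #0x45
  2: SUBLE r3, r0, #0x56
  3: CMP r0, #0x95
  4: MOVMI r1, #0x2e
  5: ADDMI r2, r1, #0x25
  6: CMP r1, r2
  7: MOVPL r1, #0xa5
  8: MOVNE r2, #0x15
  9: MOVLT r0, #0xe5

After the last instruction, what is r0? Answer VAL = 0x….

VAL = 0xe5

[0] flags=0000 → (cmp)
[1] flags=0000 VC?T → r0=0x45
[2] flags=0000 LE?F → skip
[3] flags=1001 → (cmp)
[4] flags=1001 MI?T → r1=0x2e
[5] flags=1001 MI?T → r2=0x53
[6] flags=1000 → (cmp)
[7] flags=1000 PL?F → skip
[8] flags=1000 NE?T → r2=0x15
[9] flags=1000 LT?T → r0=0xe5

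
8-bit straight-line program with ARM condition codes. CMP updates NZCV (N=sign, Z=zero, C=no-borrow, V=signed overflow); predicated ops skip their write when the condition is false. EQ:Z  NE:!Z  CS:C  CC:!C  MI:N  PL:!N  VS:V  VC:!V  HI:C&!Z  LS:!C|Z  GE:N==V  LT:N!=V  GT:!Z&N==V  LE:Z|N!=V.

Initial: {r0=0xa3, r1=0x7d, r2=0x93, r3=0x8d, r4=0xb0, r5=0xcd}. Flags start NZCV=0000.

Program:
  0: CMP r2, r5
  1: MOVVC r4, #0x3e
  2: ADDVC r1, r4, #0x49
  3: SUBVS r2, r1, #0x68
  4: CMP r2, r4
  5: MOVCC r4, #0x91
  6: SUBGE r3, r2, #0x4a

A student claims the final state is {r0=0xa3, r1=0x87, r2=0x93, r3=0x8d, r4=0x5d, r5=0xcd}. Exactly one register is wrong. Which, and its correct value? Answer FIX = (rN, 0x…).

[0] flags=1000 → (cmp)
[1] flags=1000 VC?T → r4=0x3e
[2] flags=1000 VC?T → r1=0x87
[3] flags=1000 VS?F → skip
[4] flags=0011 → (cmp)
[5] flags=0011 CC?F → skip
[6] flags=0011 GE?F → skip

FIX = (r4, 0x3e)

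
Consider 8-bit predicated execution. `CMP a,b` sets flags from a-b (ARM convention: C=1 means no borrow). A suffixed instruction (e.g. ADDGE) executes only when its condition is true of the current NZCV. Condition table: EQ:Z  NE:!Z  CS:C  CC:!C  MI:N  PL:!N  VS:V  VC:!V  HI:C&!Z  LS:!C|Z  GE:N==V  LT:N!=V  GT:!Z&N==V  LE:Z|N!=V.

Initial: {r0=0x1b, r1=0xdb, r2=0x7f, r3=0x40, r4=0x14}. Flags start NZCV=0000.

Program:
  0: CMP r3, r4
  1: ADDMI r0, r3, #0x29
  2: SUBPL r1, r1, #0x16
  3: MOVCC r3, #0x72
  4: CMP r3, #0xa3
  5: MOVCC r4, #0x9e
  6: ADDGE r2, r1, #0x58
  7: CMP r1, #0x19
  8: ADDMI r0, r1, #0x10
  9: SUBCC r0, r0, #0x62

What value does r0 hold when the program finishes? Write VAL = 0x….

0: ✓ CMP  NZCV=0010
1: · ADDMI
2: ✓ SUBPL  r1←0xc5
3: · MOVCC
4: ✓ CMP  NZCV=1001
5: ✓ MOVCC  r4←0x9e
6: ✓ ADDGE  r2←0x1d
7: ✓ CMP  NZCV=1010
8: ✓ ADDMI  r0←0xd5
9: · SUBCC

VAL = 0xd5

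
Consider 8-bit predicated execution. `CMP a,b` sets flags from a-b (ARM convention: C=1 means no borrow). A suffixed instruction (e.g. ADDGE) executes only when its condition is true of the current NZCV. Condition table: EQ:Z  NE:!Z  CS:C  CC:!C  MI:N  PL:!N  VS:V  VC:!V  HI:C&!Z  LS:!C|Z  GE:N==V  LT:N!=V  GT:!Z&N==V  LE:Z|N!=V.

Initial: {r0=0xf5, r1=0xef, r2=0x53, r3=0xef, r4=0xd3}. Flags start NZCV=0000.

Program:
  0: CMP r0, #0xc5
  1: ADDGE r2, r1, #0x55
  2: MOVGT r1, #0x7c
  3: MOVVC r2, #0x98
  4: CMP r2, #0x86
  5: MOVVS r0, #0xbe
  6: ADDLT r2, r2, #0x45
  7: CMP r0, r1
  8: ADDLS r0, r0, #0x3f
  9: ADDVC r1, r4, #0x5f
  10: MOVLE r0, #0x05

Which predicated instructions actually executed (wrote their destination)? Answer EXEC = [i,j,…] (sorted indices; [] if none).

EXEC = [1,2,3,10]

[0] flags=0010 → (cmp)
[1] flags=0010 GE?T → r2=0x44
[2] flags=0010 GT?T → r1=0x7c
[3] flags=0010 VC?T → r2=0x98
[4] flags=0010 → (cmp)
[5] flags=0010 VS?F → skip
[6] flags=0010 LT?F → skip
[7] flags=0011 → (cmp)
[8] flags=0011 LS?F → skip
[9] flags=0011 VC?F → skip
[10] flags=0011 LE?T → r0=0x05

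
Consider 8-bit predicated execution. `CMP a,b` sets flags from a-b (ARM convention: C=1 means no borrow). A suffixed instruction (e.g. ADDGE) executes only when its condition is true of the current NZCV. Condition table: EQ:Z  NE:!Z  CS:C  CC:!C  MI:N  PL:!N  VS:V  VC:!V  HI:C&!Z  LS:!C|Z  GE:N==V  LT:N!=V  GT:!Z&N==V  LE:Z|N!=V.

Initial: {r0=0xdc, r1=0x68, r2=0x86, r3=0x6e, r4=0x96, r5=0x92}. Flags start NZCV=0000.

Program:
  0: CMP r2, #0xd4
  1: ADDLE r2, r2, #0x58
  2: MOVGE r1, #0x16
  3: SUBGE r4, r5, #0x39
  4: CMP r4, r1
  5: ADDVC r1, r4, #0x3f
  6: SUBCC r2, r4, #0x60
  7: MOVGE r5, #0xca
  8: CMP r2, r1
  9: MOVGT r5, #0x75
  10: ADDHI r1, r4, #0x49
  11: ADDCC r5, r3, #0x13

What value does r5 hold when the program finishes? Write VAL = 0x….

[0] flags=1000 → (cmp)
[1] flags=1000 LE?T → r2=0xde
[2] flags=1000 GE?F → skip
[3] flags=1000 GE?F → skip
[4] flags=0011 → (cmp)
[5] flags=0011 VC?F → skip
[6] flags=0011 CC?F → skip
[7] flags=0011 GE?F → skip
[8] flags=0011 → (cmp)
[9] flags=0011 GT?F → skip
[10] flags=0011 HI?T → r1=0xdf
[11] flags=0011 CC?F → skip

VAL = 0x92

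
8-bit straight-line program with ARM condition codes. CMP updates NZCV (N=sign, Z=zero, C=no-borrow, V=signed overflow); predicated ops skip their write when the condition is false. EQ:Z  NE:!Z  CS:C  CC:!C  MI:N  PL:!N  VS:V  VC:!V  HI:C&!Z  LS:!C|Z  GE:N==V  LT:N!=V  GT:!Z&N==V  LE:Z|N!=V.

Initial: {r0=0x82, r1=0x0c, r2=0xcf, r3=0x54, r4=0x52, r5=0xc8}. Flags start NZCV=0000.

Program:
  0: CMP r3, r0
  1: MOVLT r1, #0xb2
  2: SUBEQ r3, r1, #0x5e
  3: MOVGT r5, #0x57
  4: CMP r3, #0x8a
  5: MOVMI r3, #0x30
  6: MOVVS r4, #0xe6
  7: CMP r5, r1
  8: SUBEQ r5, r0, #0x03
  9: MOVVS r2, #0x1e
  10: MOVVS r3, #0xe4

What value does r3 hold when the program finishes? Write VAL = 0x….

[0] flags=1001 → (cmp)
[1] flags=1001 LT?F → skip
[2] flags=1001 EQ?F → skip
[3] flags=1001 GT?T → r5=0x57
[4] flags=1001 → (cmp)
[5] flags=1001 MI?T → r3=0x30
[6] flags=1001 VS?T → r4=0xe6
[7] flags=0010 → (cmp)
[8] flags=0010 EQ?F → skip
[9] flags=0010 VS?F → skip
[10] flags=0010 VS?F → skip

VAL = 0x30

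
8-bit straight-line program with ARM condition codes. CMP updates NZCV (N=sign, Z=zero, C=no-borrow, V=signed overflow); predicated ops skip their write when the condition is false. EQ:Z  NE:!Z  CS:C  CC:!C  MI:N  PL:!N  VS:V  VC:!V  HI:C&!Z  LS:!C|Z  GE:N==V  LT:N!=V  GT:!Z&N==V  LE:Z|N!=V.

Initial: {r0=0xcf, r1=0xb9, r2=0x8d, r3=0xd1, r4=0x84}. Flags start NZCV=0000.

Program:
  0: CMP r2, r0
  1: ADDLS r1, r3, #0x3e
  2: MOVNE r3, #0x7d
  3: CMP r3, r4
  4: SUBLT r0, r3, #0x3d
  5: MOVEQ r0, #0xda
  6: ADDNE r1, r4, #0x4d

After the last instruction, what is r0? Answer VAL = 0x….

0: ✓ CMP  NZCV=1000
1: ✓ ADDLS  r1←0x0f
2: ✓ MOVNE  r3←0x7d
3: ✓ CMP  NZCV=1001
4: · SUBLT
5: · MOVEQ
6: ✓ ADDNE  r1←0xd1

VAL = 0xcf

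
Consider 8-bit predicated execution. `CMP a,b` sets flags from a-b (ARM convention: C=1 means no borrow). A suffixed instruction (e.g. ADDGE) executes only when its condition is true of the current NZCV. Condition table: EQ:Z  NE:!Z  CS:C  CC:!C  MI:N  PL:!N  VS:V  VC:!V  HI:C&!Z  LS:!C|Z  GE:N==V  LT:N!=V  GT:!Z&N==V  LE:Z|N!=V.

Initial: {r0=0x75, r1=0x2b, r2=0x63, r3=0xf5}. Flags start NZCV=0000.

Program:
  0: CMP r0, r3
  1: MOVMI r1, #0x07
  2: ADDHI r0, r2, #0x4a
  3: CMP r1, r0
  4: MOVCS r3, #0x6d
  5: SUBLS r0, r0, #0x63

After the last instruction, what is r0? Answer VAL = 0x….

VAL = 0x12

0: ✓ CMP  NZCV=1001
1: ✓ MOVMI  r1←0x07
2: · ADDHI
3: ✓ CMP  NZCV=1000
4: · MOVCS
5: ✓ SUBLS  r0←0x12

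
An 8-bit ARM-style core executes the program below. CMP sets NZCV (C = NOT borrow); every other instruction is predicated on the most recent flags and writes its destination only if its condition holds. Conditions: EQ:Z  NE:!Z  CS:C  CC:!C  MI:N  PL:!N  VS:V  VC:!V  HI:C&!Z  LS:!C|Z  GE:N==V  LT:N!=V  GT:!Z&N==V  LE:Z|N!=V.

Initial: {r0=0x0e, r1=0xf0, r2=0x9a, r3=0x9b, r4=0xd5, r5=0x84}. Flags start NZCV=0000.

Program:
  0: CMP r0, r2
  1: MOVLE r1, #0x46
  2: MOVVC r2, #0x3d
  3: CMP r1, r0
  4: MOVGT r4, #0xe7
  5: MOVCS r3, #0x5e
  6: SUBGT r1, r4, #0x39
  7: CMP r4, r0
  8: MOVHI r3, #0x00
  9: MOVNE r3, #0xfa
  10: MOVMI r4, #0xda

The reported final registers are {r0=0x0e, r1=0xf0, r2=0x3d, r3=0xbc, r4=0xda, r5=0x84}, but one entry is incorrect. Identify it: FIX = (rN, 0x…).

FIX = (r3, 0xfa)

[0] flags=0000 → (cmp)
[1] flags=0000 LE?F → skip
[2] flags=0000 VC?T → r2=0x3d
[3] flags=1010 → (cmp)
[4] flags=1010 GT?F → skip
[5] flags=1010 CS?T → r3=0x5e
[6] flags=1010 GT?F → skip
[7] flags=1010 → (cmp)
[8] flags=1010 HI?T → r3=0x00
[9] flags=1010 NE?T → r3=0xfa
[10] flags=1010 MI?T → r4=0xda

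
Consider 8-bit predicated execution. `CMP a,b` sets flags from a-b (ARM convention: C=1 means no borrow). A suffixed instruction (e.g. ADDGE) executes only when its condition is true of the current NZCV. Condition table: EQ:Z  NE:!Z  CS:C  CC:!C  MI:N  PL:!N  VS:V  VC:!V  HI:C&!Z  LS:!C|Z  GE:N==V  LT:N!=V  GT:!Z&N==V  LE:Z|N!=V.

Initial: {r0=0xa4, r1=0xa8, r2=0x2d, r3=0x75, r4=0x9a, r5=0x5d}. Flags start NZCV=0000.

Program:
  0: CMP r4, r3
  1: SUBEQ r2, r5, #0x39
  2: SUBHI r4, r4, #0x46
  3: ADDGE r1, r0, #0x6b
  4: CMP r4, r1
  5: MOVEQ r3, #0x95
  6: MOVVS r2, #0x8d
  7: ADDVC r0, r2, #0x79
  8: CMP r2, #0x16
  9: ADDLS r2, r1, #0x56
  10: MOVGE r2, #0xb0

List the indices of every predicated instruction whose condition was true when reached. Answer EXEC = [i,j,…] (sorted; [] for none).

EXEC = [2,6]

0: ✓ CMP  NZCV=0011
1: · SUBEQ
2: ✓ SUBHI  r4←0x54
3: · ADDGE
4: ✓ CMP  NZCV=1001
5: · MOVEQ
6: ✓ MOVVS  r2←0x8d
7: · ADDVC
8: ✓ CMP  NZCV=0011
9: · ADDLS
10: · MOVGE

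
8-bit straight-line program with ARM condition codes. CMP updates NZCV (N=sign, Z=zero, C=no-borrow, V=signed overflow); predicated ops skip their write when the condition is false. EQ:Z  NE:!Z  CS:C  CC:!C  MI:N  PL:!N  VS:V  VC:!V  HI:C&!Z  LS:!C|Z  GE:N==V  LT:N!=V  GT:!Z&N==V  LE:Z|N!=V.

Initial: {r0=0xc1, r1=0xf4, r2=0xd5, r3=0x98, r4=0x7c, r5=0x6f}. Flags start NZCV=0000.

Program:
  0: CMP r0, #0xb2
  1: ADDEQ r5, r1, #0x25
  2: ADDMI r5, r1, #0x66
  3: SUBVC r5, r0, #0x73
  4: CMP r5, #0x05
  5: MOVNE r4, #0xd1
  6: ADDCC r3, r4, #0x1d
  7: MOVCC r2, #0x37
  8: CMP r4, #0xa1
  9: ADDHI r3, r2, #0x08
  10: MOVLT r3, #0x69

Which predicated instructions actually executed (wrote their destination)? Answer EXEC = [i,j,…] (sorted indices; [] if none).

0: ✓ CMP  NZCV=0010
1: · ADDEQ
2: · ADDMI
3: ✓ SUBVC  r5←0x4e
4: ✓ CMP  NZCV=0010
5: ✓ MOVNE  r4←0xd1
6: · ADDCC
7: · MOVCC
8: ✓ CMP  NZCV=0010
9: ✓ ADDHI  r3←0xdd
10: · MOVLT

EXEC = [3,5,9]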